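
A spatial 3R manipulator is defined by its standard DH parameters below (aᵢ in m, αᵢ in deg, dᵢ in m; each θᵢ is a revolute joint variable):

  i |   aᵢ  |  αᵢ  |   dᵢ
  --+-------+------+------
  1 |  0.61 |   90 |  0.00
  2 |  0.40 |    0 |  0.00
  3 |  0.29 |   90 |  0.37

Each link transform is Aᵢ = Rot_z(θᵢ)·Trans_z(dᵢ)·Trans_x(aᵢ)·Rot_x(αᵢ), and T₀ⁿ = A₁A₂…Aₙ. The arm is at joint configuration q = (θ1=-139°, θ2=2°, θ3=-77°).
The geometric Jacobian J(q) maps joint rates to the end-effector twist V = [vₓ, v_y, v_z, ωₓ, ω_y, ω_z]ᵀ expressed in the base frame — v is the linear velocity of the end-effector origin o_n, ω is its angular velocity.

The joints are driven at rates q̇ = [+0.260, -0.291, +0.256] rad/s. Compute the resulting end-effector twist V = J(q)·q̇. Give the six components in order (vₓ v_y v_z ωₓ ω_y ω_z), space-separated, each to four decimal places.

0.1168 -0.2722 -0.1190 0.0230 -0.0264 0.2600

o_n = [-1.0615, -0.4325, -0.2662]
J₁: ẑ×o_n = [0.4325, -1.0615, 0.0000], ω = ẑ
J2: z=[-0.6561, 0.7547, 0.0000] o=[-0.4604, -0.4002, 0.0000] → [-0.2009, -0.1746, 0.4748, -0.6561, 0.7547, 0.0000]
J3: z=[-0.6561, 0.7547, 0.0000] o=[-0.7621, -0.6625, 0.0140] → [-0.2114, -0.1838, 0.0751, -0.6561, 0.7547, 0.0000]
V = J·q̇ = [0.1168, -0.2722, -0.1190, 0.0230, -0.0264, 0.2600]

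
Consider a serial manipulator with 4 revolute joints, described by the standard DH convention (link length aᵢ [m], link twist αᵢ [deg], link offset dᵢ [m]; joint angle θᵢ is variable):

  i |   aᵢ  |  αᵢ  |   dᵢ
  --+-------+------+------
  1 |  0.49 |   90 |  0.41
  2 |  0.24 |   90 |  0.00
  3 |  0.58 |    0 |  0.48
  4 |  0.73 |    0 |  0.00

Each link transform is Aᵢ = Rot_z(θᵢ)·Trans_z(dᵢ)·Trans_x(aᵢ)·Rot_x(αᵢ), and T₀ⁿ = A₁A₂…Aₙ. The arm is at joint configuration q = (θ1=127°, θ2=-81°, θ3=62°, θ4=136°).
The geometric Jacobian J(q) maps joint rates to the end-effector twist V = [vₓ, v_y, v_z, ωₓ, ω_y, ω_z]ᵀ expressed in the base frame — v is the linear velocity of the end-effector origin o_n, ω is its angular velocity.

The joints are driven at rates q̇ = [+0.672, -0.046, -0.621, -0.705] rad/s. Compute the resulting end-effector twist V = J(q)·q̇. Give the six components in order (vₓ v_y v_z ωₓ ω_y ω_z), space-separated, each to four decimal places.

o_n = [0.2364, 0.1624, 0.5146]
J₁: ẑ×o_n = [-0.1624, 0.2364, 0.0000], ω = ẑ
J2: z=[0.7986, 0.6018, 0.0000] o=[-0.2949, 0.3913, 0.4100] → [0.0630, -0.0836, -0.5026, 0.7986, 0.6018, 0.0000]
J3: z=[0.5944, -0.7888, -0.1564] o=[-0.3175, 0.4213, 0.1730] → [-0.3100, -0.2897, 0.2830, 0.5944, -0.7888, -0.1564]
J4: z=[0.5944, -0.7888, -0.1564] o=[0.3512, 0.3849, -0.1711] → [-0.5757, -0.3896, -0.2228, 0.5944, -0.7888, -0.1564]
V = J·q̇ = [0.4864, 0.6173, 0.0045, -0.8249, 1.0183, 0.8794]

0.4864 0.6173 0.0045 -0.8249 1.0183 0.8794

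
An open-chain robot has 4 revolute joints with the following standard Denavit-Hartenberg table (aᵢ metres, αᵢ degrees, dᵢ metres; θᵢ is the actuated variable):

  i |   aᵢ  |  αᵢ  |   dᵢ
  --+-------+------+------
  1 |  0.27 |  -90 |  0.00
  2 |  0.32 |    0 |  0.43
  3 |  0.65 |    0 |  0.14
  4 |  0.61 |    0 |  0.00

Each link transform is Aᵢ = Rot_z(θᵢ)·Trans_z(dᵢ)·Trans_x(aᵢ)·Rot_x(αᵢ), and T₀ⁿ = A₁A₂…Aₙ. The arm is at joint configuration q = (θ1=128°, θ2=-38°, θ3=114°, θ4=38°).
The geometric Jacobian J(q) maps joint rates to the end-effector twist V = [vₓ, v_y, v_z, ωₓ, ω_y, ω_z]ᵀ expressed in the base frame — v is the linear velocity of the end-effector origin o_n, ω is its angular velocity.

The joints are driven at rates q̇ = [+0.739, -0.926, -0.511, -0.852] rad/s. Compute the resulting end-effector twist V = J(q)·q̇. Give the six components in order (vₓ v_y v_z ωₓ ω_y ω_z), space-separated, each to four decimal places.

-1.2228 1.0474 -0.1085 1.8038 1.4092 0.7390

o_n = [-0.7147, -0.0111, -0.9909]
J₁: ẑ×o_n = [0.0111, -0.7147, 0.0000], ω = ẑ
J2: z=[-0.7880, -0.6157, 0.0000] o=[-0.1662, 0.2128, 0.0000] → [0.6101, -0.7809, -0.1613, -0.7880, -0.6157, 0.0000]
J3: z=[-0.7880, -0.6157, 0.0000] o=[-0.6603, 0.1467, 0.1970] → [0.7314, -0.9361, 0.0909, -0.7880, -0.6157, 0.0000]
J4: z=[-0.7880, -0.6157, 0.0000] o=[-0.8675, 0.1845, -0.4337] → [0.3431, -0.4391, 0.2481, -0.7880, -0.6157, 0.0000]
V = J·q̇ = [-1.2228, 1.0474, -0.1085, 1.8038, 1.4092, 0.7390]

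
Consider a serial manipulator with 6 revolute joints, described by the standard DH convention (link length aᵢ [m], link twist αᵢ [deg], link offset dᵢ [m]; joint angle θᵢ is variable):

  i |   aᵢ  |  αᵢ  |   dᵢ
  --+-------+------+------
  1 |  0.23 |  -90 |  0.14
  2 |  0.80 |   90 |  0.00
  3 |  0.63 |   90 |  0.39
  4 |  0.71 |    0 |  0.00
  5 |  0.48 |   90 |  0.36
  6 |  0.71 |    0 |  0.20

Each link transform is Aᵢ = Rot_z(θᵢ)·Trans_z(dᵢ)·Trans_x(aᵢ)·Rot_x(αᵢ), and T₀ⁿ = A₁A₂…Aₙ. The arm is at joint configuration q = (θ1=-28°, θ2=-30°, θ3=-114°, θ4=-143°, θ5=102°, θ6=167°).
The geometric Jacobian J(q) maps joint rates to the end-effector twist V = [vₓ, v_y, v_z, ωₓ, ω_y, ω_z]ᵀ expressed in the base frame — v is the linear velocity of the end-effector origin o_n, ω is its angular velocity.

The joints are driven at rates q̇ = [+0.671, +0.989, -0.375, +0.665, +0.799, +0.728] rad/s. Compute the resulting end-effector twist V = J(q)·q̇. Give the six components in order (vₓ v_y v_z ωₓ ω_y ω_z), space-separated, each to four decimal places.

0.6967 -0.1929 -0.7467 0.4827 2.0320 -0.7012

o_n = [0.7415, 0.0811, 0.3063]
J₁: ẑ×o_n = [-0.0811, 0.7415, 0.0000], ω = ẑ
J2: z=[0.4695, 0.8829, 0.0000] o=[0.2031, -0.1080, 0.1400] → [0.1469, -0.0781, -0.3866, 0.4695, 0.8829, 0.0000]
J3: z=[-0.4415, 0.2347, 0.8660] o=[0.8148, -0.4332, 0.5400] → [-0.5003, -0.1666, -0.2099, -0.4415, 0.2347, 0.8660]
J4: z=[-0.5076, 0.7306, -0.4568] o=[0.1765, -0.7457, 0.7496] → [0.0538, -0.4831, -0.8325, -0.5076, 0.7306, -0.4568]
J5: z=[-0.5076, 0.7306, -0.4568] o=[0.7847, -0.4824, 0.4949] → [0.1196, -0.0760, -0.2545, -0.5076, 0.7306, -0.4568]
J6: z=[0.8186, 0.2435, -0.5202] o=[0.4729, -0.5256, -0.0159] → [0.3941, -0.4035, 0.4313, 0.8186, 0.2435, -0.5202]
V = J·q̇ = [0.6967, -0.1929, -0.7467, 0.4827, 2.0320, -0.7012]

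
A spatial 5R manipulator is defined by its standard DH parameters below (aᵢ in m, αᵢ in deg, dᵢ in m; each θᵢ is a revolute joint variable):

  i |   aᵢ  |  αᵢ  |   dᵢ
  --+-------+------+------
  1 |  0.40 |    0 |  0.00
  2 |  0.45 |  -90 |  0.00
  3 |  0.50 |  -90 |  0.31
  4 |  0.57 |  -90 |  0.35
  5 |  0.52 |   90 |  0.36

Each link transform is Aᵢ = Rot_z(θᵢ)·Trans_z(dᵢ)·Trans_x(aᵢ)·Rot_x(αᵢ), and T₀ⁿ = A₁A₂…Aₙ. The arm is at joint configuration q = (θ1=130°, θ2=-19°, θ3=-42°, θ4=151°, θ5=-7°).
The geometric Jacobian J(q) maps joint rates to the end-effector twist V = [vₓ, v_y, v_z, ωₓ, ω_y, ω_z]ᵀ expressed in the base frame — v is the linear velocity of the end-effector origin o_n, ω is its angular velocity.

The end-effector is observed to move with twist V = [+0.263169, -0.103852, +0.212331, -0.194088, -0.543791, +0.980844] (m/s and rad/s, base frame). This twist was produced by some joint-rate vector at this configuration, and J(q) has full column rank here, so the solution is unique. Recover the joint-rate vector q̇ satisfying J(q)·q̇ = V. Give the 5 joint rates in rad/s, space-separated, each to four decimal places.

o_n = [-0.4430, 0.5163, -0.7251]
J₁: ẑ×o_n = [-0.5163, -0.4430, 0.0000], ω = ẑ
J2: z=[0.0000, 0.0000, 1.0000] o=[-0.2571, 0.3064, 0.0000] → [-0.2099, -0.1859, 0.0000, 0.0000, 0.0000, 1.0000]
J3: z=[-0.9336, -0.3584, 0.0000] o=[-0.4184, 0.7265, 0.0000] → [0.2598, -0.6769, 0.1875, -0.9336, -0.3584, 0.0000]
J4: z=[-0.2398, 0.6247, -0.7431] o=[-0.8410, 0.9623, 0.3346] → [-0.9934, -0.5499, -0.1417, -0.2398, 0.6247, -0.7431]
J5: z=[-0.6874, -0.6498, -0.3244] o=[-0.5341, 0.9341, -0.2591] → [0.1672, -0.3499, 0.3465, -0.6874, -0.6498, -0.3244]
q̇ = J⁺·V = [0.1180, 0.7110, -0.0280, -0.4060, 0.4620]

0.1180 0.7110 -0.0280 -0.4060 0.4620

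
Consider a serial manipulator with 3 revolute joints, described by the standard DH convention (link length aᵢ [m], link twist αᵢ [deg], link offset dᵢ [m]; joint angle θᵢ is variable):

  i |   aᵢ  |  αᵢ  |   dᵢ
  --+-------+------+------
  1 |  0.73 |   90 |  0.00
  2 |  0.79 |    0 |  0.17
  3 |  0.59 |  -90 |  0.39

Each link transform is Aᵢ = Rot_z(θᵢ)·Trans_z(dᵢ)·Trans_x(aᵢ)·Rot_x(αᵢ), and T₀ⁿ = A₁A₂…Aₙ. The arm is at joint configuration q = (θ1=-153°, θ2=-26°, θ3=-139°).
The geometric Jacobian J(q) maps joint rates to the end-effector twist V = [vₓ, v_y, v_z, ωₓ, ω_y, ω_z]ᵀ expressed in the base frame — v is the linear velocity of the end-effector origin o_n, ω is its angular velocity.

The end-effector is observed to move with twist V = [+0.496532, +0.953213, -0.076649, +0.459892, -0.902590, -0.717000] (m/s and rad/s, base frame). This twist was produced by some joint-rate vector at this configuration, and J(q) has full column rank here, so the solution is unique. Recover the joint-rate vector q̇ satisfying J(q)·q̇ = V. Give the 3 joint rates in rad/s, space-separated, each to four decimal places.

-0.7170 -0.9210 -0.0920

o_n = [-1.0295, 0.1039, -0.4990]
J₁: ẑ×o_n = [-0.1039, -1.0295, 0.0000], ω = ẑ
J2: z=[-0.4540, 0.8910, 0.0000] o=[-0.6504, -0.3314, 0.0000] → [-0.4446, -0.2265, 0.1402, -0.4540, 0.8910, 0.0000]
J3: z=[-0.4540, 0.8910, 0.0000] o=[-1.3603, -0.5023, -0.3463] → [-0.1361, -0.0693, -0.5699, -0.4540, 0.8910, 0.0000]
q̇ = J⁺·V = [-0.7170, -0.9210, -0.0920]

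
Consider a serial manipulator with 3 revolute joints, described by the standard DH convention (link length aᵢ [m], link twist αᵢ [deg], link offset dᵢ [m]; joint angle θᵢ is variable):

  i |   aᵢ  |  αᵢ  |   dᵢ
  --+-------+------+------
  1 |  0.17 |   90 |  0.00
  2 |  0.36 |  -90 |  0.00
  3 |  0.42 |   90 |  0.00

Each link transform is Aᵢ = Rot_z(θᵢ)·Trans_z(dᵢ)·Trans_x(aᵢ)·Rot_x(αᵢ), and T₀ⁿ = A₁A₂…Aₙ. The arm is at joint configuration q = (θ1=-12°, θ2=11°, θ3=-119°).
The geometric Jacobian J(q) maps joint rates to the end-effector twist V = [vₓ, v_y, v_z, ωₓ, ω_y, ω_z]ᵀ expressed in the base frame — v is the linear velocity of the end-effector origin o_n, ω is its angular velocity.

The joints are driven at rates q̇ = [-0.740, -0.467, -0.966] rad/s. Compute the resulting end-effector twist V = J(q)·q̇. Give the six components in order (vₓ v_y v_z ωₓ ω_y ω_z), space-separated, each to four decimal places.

-0.6019 0.0843 -0.1394 0.2774 0.4185 -1.6883

o_n = [0.2401, -0.4266, 0.0298]
J₁: ẑ×o_n = [0.4266, 0.2401, -0.0000], ω = ẑ
J2: z=[-0.2079, -0.9781, 0.0000] o=[0.1663, -0.0353, 0.0000] → [-0.0292, 0.0062, 0.1535, -0.2079, -0.9781, 0.0000]
J3: z=[-0.1866, 0.0397, 0.9816] o=[0.5119, -0.1088, 0.0687] → [0.3104, -0.2741, 0.0701, -0.1866, 0.0397, 0.9816]
V = J·q̇ = [-0.6019, 0.0843, -0.1394, 0.2774, 0.4185, -1.6883]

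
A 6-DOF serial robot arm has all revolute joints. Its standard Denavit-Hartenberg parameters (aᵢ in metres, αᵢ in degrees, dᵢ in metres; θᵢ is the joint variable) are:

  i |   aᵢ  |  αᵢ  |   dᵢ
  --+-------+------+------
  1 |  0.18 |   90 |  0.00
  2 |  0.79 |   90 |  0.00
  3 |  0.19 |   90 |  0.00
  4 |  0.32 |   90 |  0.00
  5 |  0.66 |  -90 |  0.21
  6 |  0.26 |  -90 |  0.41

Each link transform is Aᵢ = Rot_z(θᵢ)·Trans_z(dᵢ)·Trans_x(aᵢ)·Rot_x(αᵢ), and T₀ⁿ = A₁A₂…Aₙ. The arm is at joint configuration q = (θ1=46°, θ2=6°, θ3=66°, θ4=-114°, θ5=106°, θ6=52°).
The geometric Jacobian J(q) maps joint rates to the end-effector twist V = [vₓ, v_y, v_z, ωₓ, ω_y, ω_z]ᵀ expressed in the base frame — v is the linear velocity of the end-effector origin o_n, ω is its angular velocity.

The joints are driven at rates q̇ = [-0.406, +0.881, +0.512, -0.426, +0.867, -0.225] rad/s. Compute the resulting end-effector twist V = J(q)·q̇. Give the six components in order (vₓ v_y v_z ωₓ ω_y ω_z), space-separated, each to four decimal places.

o_n = [1.2079, 1.2419, -0.1146]
J₁: ẑ×o_n = [-1.2419, 1.2079, 0.0000], ω = ẑ
J2: z=[0.7193, -0.6947, 0.0000] o=[0.1250, 0.1295, 0.0000] → [0.0796, 0.0825, 1.5524, 0.7193, -0.6947, 0.0000]
J3: z=[0.0726, 0.0752, -0.9945] o=[0.6708, 0.6946, 0.0826] → [0.5295, -0.5198, -0.0006, 0.0726, 0.0752, -0.9945]
J4: z=[0.3385, 0.9361, 0.0955] o=[0.8491, 0.6294, 0.0907] → [-0.2507, 0.1038, -0.1285, 0.3385, 0.9361, 0.0955]
J5: z=[-0.8275, 0.3445, -0.4433] o=[0.7057, 0.6521, 0.3759] → [0.0925, -0.6285, -0.6611, -0.8275, 0.3445, -0.4433]
J6: z=[0.3372, -0.3263, -0.8830] o=[0.8282, 1.3054, 0.1812] → [0.0405, -0.2355, 0.1025, 0.3372, -0.3263, -0.8830]
V = J·q̇ = [1.0234, -1.2200, 0.8259, -0.2666, -0.6002, -1.1416]

1.0234 -1.2200 0.8259 -0.2666 -0.6002 -1.1416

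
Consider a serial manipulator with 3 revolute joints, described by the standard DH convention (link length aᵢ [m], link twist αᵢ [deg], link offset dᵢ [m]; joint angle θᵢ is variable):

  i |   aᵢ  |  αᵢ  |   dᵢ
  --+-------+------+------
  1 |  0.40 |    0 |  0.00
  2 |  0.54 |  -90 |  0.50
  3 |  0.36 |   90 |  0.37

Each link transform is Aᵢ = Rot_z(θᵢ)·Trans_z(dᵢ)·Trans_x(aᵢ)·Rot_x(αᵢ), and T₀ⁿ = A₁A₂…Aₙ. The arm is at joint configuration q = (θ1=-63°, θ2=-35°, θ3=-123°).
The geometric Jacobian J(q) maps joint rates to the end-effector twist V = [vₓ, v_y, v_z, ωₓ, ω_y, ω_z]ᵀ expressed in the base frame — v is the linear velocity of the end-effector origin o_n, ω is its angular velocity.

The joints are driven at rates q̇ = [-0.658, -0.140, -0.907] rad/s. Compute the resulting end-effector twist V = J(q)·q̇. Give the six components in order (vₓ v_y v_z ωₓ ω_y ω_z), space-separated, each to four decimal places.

o_n = [0.5001, -0.7485, 0.8019]
J₁: ẑ×o_n = [0.7485, 0.5001, -0.0000], ω = ẑ
J2: z=[0.0000, 0.0000, 1.0000] o=[0.1816, -0.3564, 0.0000] → [0.3921, 0.3185, -0.0000, 0.0000, 0.0000, 1.0000]
J3: z=[0.9903, -0.1392, 0.0000] o=[0.1064, -0.8911, 0.5000] → [-0.0420, -0.2990, 0.1961, 0.9903, -0.1392, 0.0000]
V = J·q̇ = [-0.5093, -0.1025, -0.1778, -0.8982, 0.1262, -0.7980]

-0.5093 -0.1025 -0.1778 -0.8982 0.1262 -0.7980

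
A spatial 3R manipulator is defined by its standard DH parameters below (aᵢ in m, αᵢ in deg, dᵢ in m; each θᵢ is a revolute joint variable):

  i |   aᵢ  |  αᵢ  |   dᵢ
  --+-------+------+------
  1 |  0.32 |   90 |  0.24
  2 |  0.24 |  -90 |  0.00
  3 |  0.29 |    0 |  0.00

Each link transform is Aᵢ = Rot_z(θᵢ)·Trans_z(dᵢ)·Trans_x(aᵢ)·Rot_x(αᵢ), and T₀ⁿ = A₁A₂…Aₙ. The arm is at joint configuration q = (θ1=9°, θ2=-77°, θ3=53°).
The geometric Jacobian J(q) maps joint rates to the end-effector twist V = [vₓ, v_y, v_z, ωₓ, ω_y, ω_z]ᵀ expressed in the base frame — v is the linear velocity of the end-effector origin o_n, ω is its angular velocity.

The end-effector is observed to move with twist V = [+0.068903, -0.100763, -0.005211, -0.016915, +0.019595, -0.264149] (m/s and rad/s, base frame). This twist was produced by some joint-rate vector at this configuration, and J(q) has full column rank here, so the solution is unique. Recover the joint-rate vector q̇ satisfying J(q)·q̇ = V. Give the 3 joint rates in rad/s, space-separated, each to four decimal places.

o_n = [0.3719, 0.2934, -0.1639]
J₁: ẑ×o_n = [-0.2934, 0.3719, 0.0000], ω = ẑ
J2: z=[0.1564, -0.9877, 0.0000] o=[0.3161, 0.0501, 0.2400] → [0.3989, 0.0632, 0.0932, 0.1564, -0.9877, 0.0000]
J3: z=[0.9624, 0.1524, 0.2250] o=[0.3694, 0.0585, 0.0062] → [-0.0788, 0.1642, 0.2257, 0.9624, 0.1524, 0.2250]
q̇ = J⁺·V = [-0.2610, -0.0220, -0.0140]

-0.2610 -0.0220 -0.0140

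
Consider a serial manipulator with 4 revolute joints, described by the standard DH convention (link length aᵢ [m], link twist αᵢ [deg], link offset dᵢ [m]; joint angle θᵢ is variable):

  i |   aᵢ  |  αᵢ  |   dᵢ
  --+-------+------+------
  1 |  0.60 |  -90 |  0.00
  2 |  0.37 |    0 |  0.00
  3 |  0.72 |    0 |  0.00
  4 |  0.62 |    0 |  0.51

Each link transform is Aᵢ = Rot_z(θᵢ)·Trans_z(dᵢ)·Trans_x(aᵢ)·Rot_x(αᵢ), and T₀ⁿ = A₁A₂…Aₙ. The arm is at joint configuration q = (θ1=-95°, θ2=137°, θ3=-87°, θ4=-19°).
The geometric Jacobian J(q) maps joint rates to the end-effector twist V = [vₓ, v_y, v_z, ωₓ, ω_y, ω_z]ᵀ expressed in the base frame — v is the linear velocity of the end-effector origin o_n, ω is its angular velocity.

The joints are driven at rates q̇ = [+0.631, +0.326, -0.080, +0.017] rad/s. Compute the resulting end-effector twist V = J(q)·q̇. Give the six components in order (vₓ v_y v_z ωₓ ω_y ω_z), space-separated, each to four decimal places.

0.8864 0.5486 -0.1654 0.2620 -0.0229 0.6310

o_n = [0.3927, -1.3631, -1.1232]
J₁: ẑ×o_n = [1.3631, 0.3927, -0.0000], ω = ẑ
J2: z=[0.9962, -0.0872, 0.0000] o=[-0.0523, -0.5977, 0.0000] → [0.0979, 1.1189, -0.7236, 0.9962, -0.0872, 0.0000]
J3: z=[0.9962, -0.0872, 0.0000] o=[-0.0287, -0.3281, -0.2523] → [0.0759, 0.8676, -0.9943, 0.9962, -0.0872, 0.0000]
J4: z=[0.9962, -0.0872, 0.0000] o=[-0.0690, -0.7892, -0.8039] → [0.0278, 0.3181, -0.5314, 0.9962, -0.0872, 0.0000]
V = J·q̇ = [0.8864, 0.5486, -0.1654, 0.2620, -0.0229, 0.6310]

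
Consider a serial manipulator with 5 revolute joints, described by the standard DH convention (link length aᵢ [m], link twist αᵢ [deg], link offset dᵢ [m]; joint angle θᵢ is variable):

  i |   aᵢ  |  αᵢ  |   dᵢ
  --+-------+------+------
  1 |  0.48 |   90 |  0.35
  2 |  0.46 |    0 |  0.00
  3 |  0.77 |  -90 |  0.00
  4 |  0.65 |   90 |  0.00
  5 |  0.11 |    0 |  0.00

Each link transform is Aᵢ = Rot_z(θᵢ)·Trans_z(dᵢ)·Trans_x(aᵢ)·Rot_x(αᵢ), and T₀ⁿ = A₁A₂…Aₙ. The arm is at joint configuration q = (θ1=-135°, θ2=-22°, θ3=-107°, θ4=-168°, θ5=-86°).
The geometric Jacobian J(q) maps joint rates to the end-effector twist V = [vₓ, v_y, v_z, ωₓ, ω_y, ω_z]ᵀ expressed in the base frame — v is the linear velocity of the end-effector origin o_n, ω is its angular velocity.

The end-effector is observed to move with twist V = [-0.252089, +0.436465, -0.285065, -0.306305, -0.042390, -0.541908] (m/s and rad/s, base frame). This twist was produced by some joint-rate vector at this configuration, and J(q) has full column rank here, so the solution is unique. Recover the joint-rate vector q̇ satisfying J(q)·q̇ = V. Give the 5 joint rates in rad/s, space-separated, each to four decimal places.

-0.4110 -0.4780 0.9160 0.2740 0.2570

o_n = [-0.6210, -0.4276, 0.1483]
J₁: ẑ×o_n = [0.4276, -0.6210, 0.0000], ω = ẑ
J2: z=[-0.7071, 0.7071, 0.0000] o=[-0.3394, -0.3394, 0.3500] → [-0.1426, -0.1426, 0.2615, -0.7071, 0.7071, 0.0000]
J3: z=[-0.7071, 0.7071, 0.0000] o=[-0.6410, -0.6410, 0.1777] → [-0.0208, -0.0208, -0.1650, -0.7071, 0.7071, 0.0000]
J4: z=[-0.5495, -0.5495, -0.6293] o=[-0.2983, -0.2983, -0.4207] → [-0.3940, 0.5157, -0.1063, -0.5495, -0.5495, -0.6293]
J5: z=[0.5991, -0.7842, 0.1616] o=[-0.6768, -0.4857, 0.0734] → [-0.0681, -0.0358, 0.0786, 0.5991, -0.7842, 0.1616]
q̇ = J⁺·V = [-0.4110, -0.4780, 0.9160, 0.2740, 0.2570]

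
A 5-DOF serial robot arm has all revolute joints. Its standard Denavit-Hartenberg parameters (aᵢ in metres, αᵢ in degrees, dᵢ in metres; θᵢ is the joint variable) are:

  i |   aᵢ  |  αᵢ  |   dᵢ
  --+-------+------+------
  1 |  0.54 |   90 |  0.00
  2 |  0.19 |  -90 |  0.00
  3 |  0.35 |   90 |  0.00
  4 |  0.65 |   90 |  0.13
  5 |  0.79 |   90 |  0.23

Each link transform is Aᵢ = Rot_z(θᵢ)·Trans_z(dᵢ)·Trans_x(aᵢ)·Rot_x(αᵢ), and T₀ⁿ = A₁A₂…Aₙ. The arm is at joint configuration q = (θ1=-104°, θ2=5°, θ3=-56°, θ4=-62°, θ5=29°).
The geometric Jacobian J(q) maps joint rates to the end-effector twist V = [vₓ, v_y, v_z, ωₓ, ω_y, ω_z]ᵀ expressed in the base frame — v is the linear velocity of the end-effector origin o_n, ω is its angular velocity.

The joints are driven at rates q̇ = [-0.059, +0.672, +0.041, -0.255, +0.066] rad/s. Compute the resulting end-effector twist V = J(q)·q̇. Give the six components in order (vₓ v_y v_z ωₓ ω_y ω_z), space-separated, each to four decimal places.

o_n = [-1.1088, -0.6003, -1.2697]
J₁: ẑ×o_n = [0.6003, -1.1088, 0.0000], ω = ẑ
J2: z=[-0.9703, 0.2419, 0.0000] o=[-0.1306, -0.5240, 0.0000] → [-0.3072, -1.2320, 0.3107, -0.9703, 0.2419, 0.0000]
J3: z=[0.0211, 0.0846, 0.9962] o=[-0.1764, -0.7076, 0.0166] → [-0.2156, -0.9017, 0.0811, 0.0211, 0.0846, 0.9962]
J4: z=[-0.3428, 0.9366, -0.0723] o=[-0.5051, -0.8266, 0.0336] → [-1.2044, -0.4031, 0.4878, -0.3428, 0.9366, -0.0723]
J5: z=[0.8193, 0.2605, -0.5107] o=[-0.8484, -0.8571, -0.5326] → [-0.0608, 0.7369, 0.2782, 0.8193, 0.2605, -0.5107]
V = J·q̇ = [0.0524, -0.6480, 0.1061, -0.5097, -0.0556, -0.0334]

0.0524 -0.6480 0.1061 -0.5097 -0.0556 -0.0334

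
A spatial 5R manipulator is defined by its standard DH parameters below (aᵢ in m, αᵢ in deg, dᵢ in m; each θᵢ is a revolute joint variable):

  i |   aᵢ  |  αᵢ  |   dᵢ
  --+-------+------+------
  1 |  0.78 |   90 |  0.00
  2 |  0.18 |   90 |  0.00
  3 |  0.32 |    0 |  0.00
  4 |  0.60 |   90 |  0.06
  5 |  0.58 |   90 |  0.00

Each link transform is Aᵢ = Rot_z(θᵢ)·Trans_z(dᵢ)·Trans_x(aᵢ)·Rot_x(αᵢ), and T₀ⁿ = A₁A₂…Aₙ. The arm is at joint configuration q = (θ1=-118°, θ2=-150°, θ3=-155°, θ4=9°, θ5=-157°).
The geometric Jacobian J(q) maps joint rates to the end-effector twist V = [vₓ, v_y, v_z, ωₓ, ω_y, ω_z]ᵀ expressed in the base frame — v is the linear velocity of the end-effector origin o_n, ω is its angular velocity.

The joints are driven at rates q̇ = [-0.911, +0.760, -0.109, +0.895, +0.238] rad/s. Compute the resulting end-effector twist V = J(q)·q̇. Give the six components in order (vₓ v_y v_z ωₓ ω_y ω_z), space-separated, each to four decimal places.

-0.9104 0.1513 0.0770 -0.7149 0.6947 -0.1638

o_n = [-0.3203, -0.9691, -0.0619]
J₁: ẑ×o_n = [0.9691, -0.3203, 0.0000], ω = ẑ
J2: z=[-0.8829, 0.4695, 0.0000] o=[-0.3662, -0.6887, 0.0000] → [-0.0291, -0.0546, 0.2261, -0.8829, 0.4695, 0.0000]
J3: z=[0.2347, 0.4415, 0.8660] o=[-0.2930, -0.5511, -0.0900] → [0.3745, -0.0302, -0.0861, 0.2347, 0.4415, 0.8660]
J4: z=[0.2347, 0.4415, 0.8660] o=[-0.2915, -0.8363, 0.0550] → [0.0634, 0.0025, -0.0185, 0.2347, 0.4415, 0.8660]
J5: z=[-0.9594, -0.0384, 0.2796] o=[-0.1834, -1.3477, 0.3557] → [-0.0898, -0.4389, -0.3684, -0.9594, -0.0384, 0.2796]
V = J·q̇ = [-0.9104, 0.1513, 0.0770, -0.7149, 0.6947, -0.1638]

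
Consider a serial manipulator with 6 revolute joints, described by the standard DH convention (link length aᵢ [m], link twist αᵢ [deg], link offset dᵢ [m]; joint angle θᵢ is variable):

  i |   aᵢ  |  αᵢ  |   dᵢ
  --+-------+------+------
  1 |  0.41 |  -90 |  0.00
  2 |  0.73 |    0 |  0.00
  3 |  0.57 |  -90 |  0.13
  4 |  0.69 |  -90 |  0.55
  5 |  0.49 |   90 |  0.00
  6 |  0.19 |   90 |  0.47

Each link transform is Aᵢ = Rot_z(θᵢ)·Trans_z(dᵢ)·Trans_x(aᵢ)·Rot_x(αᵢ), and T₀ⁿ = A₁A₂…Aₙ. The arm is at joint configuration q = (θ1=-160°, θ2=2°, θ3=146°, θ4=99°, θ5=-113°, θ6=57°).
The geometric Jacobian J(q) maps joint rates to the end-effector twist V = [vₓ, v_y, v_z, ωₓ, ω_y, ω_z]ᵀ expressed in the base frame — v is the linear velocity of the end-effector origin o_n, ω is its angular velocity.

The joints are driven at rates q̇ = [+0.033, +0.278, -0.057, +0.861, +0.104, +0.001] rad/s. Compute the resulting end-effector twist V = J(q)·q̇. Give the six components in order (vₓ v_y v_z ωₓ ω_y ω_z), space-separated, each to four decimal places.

o_n = [-0.2463, -0.2278, 0.5320]
J₁: ẑ×o_n = [0.2278, -0.2463, 0.0000], ω = ẑ
J2: z=[0.3420, -0.9397, 0.0000] o=[-0.3853, -0.1402, 0.0000] → [-0.4999, -0.1819, 0.1006, 0.3420, -0.9397, 0.0000]
J3: z=[0.3420, -0.9397, 0.0000] o=[-1.0708, -0.3898, -0.0255] → [-0.5238, -0.1907, 0.8302, 0.3420, -0.9397, 0.0000]
J4: z=[0.4980, 0.1812, 0.8480] o=[-0.5721, -0.3466, -0.3275] → [0.0550, -0.1517, 0.0001, 0.4980, 0.1812, 0.8480]
J5: z=[-0.7336, -0.4335, 0.5234] o=[-0.6174, 0.3622, 0.1961] → [0.1632, 0.4406, 0.5936, -0.7336, -0.4335, 0.5234]
J6: z=[0.2311, -0.8834, -0.4077] o=[-0.3042, 0.2749, 0.5627] → [-0.1777, -0.0165, -0.0651, 0.2311, -0.8834, -0.4077]
V = J·q̇ = [-0.0374, -0.1327, 0.0424, 0.4283, -0.0976, 0.8172]

-0.0374 -0.1327 0.0424 0.4283 -0.0976 0.8172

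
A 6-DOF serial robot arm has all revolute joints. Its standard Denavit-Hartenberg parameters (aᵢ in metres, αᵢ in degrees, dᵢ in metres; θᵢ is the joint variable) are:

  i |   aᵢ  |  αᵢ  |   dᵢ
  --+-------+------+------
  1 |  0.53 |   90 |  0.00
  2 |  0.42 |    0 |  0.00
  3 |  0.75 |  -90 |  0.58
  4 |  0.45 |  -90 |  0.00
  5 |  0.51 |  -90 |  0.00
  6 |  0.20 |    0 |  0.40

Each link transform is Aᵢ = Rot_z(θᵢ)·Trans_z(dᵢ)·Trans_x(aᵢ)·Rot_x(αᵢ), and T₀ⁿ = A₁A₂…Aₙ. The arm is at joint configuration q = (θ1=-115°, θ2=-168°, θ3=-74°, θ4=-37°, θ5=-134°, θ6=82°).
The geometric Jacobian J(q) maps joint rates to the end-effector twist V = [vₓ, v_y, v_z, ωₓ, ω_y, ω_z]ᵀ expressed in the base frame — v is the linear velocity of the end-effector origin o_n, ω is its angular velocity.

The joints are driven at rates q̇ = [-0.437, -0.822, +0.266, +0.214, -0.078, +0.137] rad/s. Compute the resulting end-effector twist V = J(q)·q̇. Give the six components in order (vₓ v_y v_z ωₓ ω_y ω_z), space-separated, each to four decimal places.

0.4950 0.0037 0.9629 0.5154 0.0773 -0.5541

o_n = [-0.4871, 1.2206, 0.4143]
J₁: ẑ×o_n = [-1.2206, -0.4871, 0.0000], ω = ẑ
J2: z=[-0.9063, 0.4226, 0.0000] o=[-0.2240, -0.4803, 0.0000] → [0.1751, 0.3755, -1.4304, -0.9063, 0.4226, 0.0000]
J3: z=[-0.9063, 0.4226, 0.0000] o=[-0.0504, -0.1080, -0.0873] → [0.2120, 0.4547, -1.0196, -0.9063, 0.4226, 0.0000]
J4: z=[0.3731, 0.8002, -0.4695] o=[-0.4272, 0.4562, 0.5749] → [0.2304, 0.0880, 0.3331, 0.3731, 0.8002, -0.4695]
J5: z=[0.8432, -0.0815, 0.5314] o=[-0.6014, 0.7236, 0.8922] → [-0.2252, 0.4637, 0.4284, 0.8432, -0.0815, 0.5314]
J6: z=[-0.0192, 0.9833, 0.1811] o=[-0.3274, 0.8067, 0.4702] → [-0.1299, -0.0300, 0.1491, -0.0192, 0.9833, 0.1811]
V = J·q̇ = [0.4950, 0.0037, 0.9629, 0.5154, 0.0773, -0.5541]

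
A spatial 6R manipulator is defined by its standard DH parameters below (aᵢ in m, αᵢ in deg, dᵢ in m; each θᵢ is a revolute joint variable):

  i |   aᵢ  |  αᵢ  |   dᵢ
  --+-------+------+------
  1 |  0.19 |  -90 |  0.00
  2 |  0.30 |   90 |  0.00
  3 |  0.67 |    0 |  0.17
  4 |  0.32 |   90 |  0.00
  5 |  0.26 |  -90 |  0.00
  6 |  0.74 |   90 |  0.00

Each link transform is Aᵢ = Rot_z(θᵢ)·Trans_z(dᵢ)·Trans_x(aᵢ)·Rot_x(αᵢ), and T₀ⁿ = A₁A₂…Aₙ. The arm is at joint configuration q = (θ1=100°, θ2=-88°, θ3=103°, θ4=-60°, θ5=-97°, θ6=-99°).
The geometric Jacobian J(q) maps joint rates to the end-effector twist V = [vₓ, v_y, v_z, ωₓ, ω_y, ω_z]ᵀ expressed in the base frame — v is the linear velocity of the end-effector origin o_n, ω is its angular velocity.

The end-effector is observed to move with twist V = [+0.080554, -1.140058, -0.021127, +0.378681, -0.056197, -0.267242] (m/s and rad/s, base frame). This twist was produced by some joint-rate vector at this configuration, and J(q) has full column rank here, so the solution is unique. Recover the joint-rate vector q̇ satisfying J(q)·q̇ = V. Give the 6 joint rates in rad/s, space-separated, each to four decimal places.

0.5750 -0.8090 -0.0750 0.1280 -0.9030 -0.3170

o_n = [-0.3532, 0.1342, 0.8693]
J₁: ẑ×o_n = [-0.1342, -0.3532, 0.0000], ω = ẑ
J2: z=[-0.9848, -0.1736, 0.0000] o=[-0.0330, 0.1871, 0.0000] → [-0.1510, 0.8561, -0.0035, -0.9848, -0.1736, 0.0000]
J3: z=[0.1735, -0.9842, 0.0349] o=[-0.0348, 0.1974, 0.2998] → [-0.5583, -0.1099, -0.3243, 0.1735, -0.9842, 0.0349]
J4: z=[0.1735, -0.9842, 0.0349] o=[-0.6473, -0.0884, 0.1551] → [-0.7107, -0.1137, 0.3281, 0.1735, -0.9842, 0.0349]
J5: z=[0.7161, 0.1504, 0.6816] o=[-0.8636, -0.1183, 0.3890] → [-0.0998, 0.0039, 0.1040, 0.7161, 0.1504, 0.6816]
J6: z=[-0.6922, 0.0273, 0.7212] o=[-0.8870, 0.1387, 0.3568] → [0.0172, 0.7397, -0.0115, -0.6922, 0.0273, 0.7212]
q̇ = J⁺·V = [0.5750, -0.8090, -0.0750, 0.1280, -0.9030, -0.3170]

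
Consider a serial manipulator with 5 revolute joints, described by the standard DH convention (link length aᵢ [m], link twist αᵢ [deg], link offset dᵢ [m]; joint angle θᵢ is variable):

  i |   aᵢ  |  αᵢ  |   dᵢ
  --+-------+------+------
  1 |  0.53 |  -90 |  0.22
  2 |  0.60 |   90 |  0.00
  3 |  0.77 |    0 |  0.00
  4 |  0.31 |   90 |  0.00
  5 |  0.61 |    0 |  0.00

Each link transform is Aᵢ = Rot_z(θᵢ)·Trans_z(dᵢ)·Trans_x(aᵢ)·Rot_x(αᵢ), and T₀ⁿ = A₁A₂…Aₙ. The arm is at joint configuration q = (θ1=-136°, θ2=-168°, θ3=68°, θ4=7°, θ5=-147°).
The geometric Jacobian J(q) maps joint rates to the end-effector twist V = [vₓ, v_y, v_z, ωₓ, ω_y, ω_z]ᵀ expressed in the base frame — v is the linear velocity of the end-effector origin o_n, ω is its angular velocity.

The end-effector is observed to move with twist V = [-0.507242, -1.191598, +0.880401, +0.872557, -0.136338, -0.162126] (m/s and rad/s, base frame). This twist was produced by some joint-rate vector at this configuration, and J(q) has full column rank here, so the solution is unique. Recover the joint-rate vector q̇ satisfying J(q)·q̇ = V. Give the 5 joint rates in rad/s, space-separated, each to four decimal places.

o_n = [0.5182, -0.2214, 0.7188]
J₁: ẑ×o_n = [0.2214, 0.5182, -0.0000], ω = ẑ
J2: z=[0.6947, -0.7193, 0.0000] o=[-0.3813, -0.3682, 0.2200] → [-0.3588, -0.3465, 0.7489, 0.6947, -0.7193, 0.0000]
J3: z=[0.1496, 0.1444, -0.9781] o=[0.0409, 0.0395, 0.3447] → [-0.2012, -0.5228, -0.1080, 0.1496, 0.1444, -0.9781]
J4: z=[0.1496, 0.1444, -0.9781] o=[0.7398, -0.2780, 0.4047] → [0.1008, 0.1698, 0.0405, 0.1496, 0.1444, -0.9781]
J5: z=[0.4999, 0.8425, 0.2008] o=[1.0043, -0.4389, 0.4214] → [0.2069, -0.2463, 0.5183, 0.4999, 0.8425, 0.2008]
q̇ = J⁺·V = [-0.5770, 0.8670, 0.5590, -0.8540, 0.6290]

-0.5770 0.8670 0.5590 -0.8540 0.6290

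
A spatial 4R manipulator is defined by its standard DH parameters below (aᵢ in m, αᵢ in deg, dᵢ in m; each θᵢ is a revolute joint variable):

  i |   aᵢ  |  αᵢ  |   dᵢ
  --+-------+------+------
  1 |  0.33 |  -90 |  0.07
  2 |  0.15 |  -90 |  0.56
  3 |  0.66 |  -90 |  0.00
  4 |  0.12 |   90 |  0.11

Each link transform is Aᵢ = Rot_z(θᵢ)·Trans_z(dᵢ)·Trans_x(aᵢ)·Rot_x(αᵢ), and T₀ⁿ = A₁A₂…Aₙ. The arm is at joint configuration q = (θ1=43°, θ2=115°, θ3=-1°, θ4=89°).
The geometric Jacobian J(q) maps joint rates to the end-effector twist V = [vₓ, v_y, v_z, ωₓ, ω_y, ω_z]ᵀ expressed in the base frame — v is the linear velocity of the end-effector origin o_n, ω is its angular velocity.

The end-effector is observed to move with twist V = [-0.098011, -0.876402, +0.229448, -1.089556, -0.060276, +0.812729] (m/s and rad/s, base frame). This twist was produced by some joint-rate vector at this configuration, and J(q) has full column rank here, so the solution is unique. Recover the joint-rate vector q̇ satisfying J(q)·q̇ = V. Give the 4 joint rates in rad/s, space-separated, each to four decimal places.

0.4210 0.6480 0.9250 -0.0510

o_n = [-0.2455, 0.4022, -0.7184]
J₁: ẑ×o_n = [-0.4022, -0.2455, 0.0000], ω = ẑ
J2: z=[-0.6820, 0.7314, 0.0000] o=[0.2413, 0.2251, 0.0700] → [-0.5766, -0.5377, 0.2352, -0.6820, 0.7314, 0.0000]
J3: z=[-0.6628, -0.6181, 0.4226] o=[-0.1869, 0.5914, -0.0659] → [0.4832, -0.4572, 0.0892, -0.6628, -0.6181, 0.4226]
J4: z=[0.6765, -0.7363, -0.0158] o=[-0.3988, 0.4096, -0.6640] → [0.0399, 0.0343, 0.1078, 0.6765, -0.7363, -0.0158]
q̇ = J⁺·V = [0.4210, 0.6480, 0.9250, -0.0510]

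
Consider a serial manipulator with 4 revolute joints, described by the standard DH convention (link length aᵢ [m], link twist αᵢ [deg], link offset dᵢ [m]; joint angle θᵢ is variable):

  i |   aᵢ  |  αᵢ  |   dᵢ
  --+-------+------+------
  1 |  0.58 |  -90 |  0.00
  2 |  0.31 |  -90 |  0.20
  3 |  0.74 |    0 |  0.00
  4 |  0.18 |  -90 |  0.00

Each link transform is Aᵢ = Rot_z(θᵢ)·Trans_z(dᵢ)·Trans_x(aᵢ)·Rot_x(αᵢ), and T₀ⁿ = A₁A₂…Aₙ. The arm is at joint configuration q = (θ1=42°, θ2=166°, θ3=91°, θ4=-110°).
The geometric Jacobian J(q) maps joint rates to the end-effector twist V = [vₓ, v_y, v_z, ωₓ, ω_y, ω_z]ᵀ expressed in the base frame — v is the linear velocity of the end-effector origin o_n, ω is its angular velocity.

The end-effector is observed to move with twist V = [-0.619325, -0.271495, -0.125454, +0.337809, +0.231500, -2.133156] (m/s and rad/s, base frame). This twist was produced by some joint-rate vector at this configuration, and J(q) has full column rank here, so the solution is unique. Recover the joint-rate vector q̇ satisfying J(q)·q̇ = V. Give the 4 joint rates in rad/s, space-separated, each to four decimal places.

-0.5050 -0.0540 -0.6970 -0.9810

o_n = [0.4161, -0.2730, -0.1130]
J₁: ẑ×o_n = [0.2730, 0.4161, -0.0000], ω = ẑ
J2: z=[-0.6691, 0.7431, 0.0000] o=[0.4310, 0.3881, 0.0000] → [-0.0840, -0.0756, 0.4534, -0.6691, 0.7431, 0.0000]
J3: z=[-0.1798, -0.1619, 0.9703] o=[0.0737, 0.3355, -0.0750] → [0.5965, 0.3254, 0.1648, -0.1798, -0.1619, 0.9703]
J4: z=[-0.1798, -0.1619, 0.9703] o=[0.5781, -0.2060, -0.0719] → [0.0716, -0.1645, -0.0142, -0.1798, -0.1619, 0.9703]
q̇ = J⁺·V = [-0.5050, -0.0540, -0.6970, -0.9810]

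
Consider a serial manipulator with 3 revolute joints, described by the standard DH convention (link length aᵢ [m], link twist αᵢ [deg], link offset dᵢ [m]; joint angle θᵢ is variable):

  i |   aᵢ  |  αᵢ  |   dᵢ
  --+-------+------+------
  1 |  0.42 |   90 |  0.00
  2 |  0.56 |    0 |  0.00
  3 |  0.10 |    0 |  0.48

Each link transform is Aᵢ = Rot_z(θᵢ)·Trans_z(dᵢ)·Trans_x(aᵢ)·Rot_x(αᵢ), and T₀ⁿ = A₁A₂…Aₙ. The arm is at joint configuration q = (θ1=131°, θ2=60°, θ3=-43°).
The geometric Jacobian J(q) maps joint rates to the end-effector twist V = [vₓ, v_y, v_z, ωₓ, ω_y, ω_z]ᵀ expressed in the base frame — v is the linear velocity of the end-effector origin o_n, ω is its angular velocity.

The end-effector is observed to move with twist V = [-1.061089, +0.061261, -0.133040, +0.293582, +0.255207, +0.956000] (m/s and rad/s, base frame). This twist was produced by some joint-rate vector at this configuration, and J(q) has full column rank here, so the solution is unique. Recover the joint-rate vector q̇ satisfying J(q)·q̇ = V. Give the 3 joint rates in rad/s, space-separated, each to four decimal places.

0.9560 -0.6080 0.9970

o_n = [-0.1597, 0.9154, 0.5142]
J₁: ẑ×o_n = [-0.9154, -0.1597, 0.0000], ω = ẑ
J2: z=[0.7547, 0.6561, 0.0000] o=[-0.2755, 0.3170, 0.0000] → [0.3374, -0.3881, 0.3756, 0.7547, 0.6561, 0.0000]
J3: z=[0.7547, 0.6561, 0.0000] o=[-0.4592, 0.5283, 0.4850] → [0.0192, -0.0221, 0.0956, 0.7547, 0.6561, 0.0000]
q̇ = J⁺·V = [0.9560, -0.6080, 0.9970]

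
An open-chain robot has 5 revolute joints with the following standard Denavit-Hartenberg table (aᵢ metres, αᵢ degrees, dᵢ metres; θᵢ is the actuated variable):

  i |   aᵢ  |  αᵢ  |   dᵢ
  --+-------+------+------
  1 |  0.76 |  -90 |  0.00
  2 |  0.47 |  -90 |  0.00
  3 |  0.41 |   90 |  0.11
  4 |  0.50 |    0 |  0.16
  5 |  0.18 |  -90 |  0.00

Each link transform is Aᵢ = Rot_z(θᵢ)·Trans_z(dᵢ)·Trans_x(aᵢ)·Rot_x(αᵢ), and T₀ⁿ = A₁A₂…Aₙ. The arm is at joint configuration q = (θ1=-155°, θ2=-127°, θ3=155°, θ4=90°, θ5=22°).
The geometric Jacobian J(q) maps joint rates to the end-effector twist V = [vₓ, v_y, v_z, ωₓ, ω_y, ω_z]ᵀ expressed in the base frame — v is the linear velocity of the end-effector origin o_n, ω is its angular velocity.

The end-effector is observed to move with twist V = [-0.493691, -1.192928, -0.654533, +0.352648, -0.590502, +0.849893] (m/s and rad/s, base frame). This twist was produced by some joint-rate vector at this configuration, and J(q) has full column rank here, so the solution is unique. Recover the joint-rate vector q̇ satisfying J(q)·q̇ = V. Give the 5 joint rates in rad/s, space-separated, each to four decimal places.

o_n = [-1.2497, -0.2630, 0.6490]
J₁: ẑ×o_n = [0.2630, -1.2497, 0.0000], ω = ẑ
J2: z=[0.4226, -0.9063, 0.0000] o=[-0.6888, -0.3212, 0.0000] → [-0.5881, -0.2743, -0.4838, 0.4226, -0.9063, 0.0000]
J3: z=[-0.7238, -0.3375, 0.6018] o=[-0.4324, -0.2017, 0.3754] → [-0.0554, -0.2938, -0.2314, -0.7238, -0.3375, 0.6018]
J4: z=[-0.1525, 0.9289, 0.3375] o=[-0.7880, -0.1762, 0.1448] → [0.4976, -0.0790, 0.4421, -0.1525, 0.9289, 0.3375]
J5: z=[-0.1525, 0.9289, 0.3375] o=[-1.1743, -0.1964, 0.4997] → [0.1611, -0.0027, 0.0802, -0.1525, 0.9289, 0.3375]
q̇ = J⁺·V = [0.8450, 0.7830, -0.0530, -0.8200, 0.9290]

0.8450 0.7830 -0.0530 -0.8200 0.9290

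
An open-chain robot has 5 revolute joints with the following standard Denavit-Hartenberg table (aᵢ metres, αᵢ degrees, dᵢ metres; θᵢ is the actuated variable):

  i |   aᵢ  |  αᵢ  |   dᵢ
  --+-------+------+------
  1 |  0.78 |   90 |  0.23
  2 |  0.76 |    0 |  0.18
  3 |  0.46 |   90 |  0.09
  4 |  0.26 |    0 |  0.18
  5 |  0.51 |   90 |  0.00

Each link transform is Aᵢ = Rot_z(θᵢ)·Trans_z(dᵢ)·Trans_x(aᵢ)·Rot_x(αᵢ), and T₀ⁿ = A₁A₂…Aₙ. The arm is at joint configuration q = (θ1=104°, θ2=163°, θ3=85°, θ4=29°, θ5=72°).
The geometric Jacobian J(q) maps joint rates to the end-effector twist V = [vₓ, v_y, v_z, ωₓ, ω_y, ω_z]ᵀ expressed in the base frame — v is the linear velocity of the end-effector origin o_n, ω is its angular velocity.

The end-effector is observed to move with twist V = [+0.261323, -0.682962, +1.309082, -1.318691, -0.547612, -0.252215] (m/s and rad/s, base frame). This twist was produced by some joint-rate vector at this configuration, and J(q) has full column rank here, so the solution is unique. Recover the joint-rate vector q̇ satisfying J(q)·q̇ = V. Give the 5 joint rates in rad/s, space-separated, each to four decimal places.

o_n = [0.9510, -0.1079, -0.0275]
J₁: ẑ×o_n = [0.1079, 0.9510, -0.0000], ω = ẑ
J2: z=[0.9703, 0.2419, 0.0000] o=[-0.1887, 0.7568, 0.2300] → [-0.0623, 0.2498, -1.1147, 0.9703, 0.2419, 0.0000]
J3: z=[0.9703, 0.2419, 0.0000] o=[0.1618, 0.0952, 0.4522] → [-0.1160, 0.4654, -0.3879, 0.9703, 0.2419, 0.0000]
J4: z=[0.2243, -0.8996, 0.3746] o=[0.2908, -0.0503, 0.0257] → [0.0694, 0.2593, 0.5810, 0.2243, -0.8996, 0.3746]
J5: z=[0.2243, -0.8996, 0.3746] o=[0.4741, -0.2644, -0.1177] → [-0.1398, 0.1584, 0.4642, 0.2243, -0.8996, 0.3746]
q̇ = J⁺·V = [-0.3380, -0.7430, -0.6690, 0.9840, -0.7550]

-0.3380 -0.7430 -0.6690 0.9840 -0.7550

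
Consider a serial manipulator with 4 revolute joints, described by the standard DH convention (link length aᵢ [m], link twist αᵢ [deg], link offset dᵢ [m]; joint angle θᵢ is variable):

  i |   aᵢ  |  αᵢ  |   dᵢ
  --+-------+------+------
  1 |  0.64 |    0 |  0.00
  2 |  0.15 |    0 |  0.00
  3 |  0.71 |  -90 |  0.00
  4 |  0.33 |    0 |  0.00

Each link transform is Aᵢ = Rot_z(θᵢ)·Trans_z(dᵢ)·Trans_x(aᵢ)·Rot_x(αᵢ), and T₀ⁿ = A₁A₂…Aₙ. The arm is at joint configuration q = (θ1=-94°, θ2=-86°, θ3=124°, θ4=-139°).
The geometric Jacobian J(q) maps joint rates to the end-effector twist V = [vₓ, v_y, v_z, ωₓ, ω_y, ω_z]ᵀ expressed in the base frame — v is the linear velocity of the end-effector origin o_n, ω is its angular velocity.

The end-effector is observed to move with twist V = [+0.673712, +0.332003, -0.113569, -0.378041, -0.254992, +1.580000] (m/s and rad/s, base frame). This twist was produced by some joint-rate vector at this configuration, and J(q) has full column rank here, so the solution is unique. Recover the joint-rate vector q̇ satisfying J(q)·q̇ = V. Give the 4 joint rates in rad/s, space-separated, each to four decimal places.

o_n = [0.0631, -1.0206, 0.2165]
J₁: ẑ×o_n = [1.0206, 0.0631, -0.0000], ω = ẑ
J2: z=[0.0000, 0.0000, 1.0000] o=[-0.0446, -0.6384, 0.0000] → [0.3821, 0.1078, -0.0000, 0.0000, 0.0000, 1.0000]
J3: z=[0.0000, 0.0000, 1.0000] o=[-0.1946, -0.6384, 0.0000] → [0.3821, 0.2578, -0.0000, 0.0000, 0.0000, 1.0000]
J4: z=[0.8290, 0.5592, 0.0000] o=[0.2024, -1.2271, 0.0000] → [0.1211, -0.1795, 0.2491, 0.8290, 0.5592, 0.0000]
q̇ = J⁺·V = [0.1960, 0.7930, 0.5910, -0.4560]

0.1960 0.7930 0.5910 -0.4560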